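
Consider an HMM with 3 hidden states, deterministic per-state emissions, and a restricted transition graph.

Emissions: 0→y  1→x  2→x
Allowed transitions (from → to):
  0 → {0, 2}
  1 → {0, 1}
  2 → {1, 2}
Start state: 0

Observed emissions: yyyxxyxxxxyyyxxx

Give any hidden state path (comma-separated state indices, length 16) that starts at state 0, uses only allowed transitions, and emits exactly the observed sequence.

  t0 'y' -> {0}, take 0 (start)
  t1 'y' -> {0}, take 0 (0->0 ok)
  t2 'y' -> {0}, take 0 (0->0 ok)
  t3 'x' -> {1,2}, take 2 (0->2 ok)
  t4 'x' -> {1,2}, take 1 (2->1 ok)
  t5 'y' -> {0}, take 0 (1->0 ok)
  t6 'x' -> {1,2}, take 2 (0->2 ok)
  t7 'x' -> {1,2}, take 2 (2->2 ok)
  t8 'x' -> {1,2}, take 2 (2->2 ok)
  t9 'x' -> {1,2}, take 1 (2->1 ok)
  t10 'y' -> {0}, take 0 (1->0 ok)
  t11 'y' -> {0}, take 0 (0->0 ok)
  t12 'y' -> {0}, take 0 (0->0 ok)
  t13 'x' -> {1,2}, take 2 (0->2 ok)
  t14 'x' -> {1,2}, take 1 (2->1 ok)
  t15 'x' -> {1,2}, take 1 (1->1 ok)

0,0,0,2,1,0,2,2,2,1,0,0,0,2,1,1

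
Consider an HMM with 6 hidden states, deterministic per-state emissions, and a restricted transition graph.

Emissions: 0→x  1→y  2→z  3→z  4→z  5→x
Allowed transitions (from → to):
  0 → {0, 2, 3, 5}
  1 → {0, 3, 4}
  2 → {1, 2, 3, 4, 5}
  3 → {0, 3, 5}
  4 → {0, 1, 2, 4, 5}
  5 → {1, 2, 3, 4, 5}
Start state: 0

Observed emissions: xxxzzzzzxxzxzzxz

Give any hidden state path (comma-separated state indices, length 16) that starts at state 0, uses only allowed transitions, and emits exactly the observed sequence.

  [0] x  {0,5}  => 0  start
  [1] x  {0,5}  => 0  0->0 ok
  [2] x  {0,5}  => 0  0->0 ok
  [3] z  {2,3,4}  => 3  0->3 ok
  [4] z  {2,3,4}  => 3  3->3 ok
  [5] z  {2,3,4}  => 3  3->3 ok
  [6] z  {2,3,4}  => 3  3->3 ok
  [7] z  {2,3,4}  => 3  3->3 ok
  [8] x  {0,5}  => 5  3->5 ok
  [9] x  {0,5}  => 5  5->5 ok
  [10] z  {2,3,4}  => 3  5->3 ok
  [11] x  {0,5}  => 5  3->5 ok
  [12] z  {2,3,4}  => 4  5->4 ok
  [13] z  {2,3,4}  => 4  4->4 ok
  [14] x  {0,5}  => 5  4->5 ok
  [15] z  {2,3,4}  => 2  5->2 ok

0,0,0,3,3,3,3,3,5,5,3,5,4,4,5,2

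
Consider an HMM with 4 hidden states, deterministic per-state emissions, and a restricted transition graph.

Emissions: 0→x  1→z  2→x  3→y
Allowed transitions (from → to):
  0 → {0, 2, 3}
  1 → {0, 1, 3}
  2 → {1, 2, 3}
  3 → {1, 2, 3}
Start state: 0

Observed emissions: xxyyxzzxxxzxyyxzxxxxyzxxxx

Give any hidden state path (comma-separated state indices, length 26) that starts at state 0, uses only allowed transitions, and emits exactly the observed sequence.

  [0] x  {0,2}  => 0  start
  [1] x  {0,2}  => 2  0->2 ok
  [2] y  {3}  => 3  2->3 ok
  [3] y  {3}  => 3  3->3 ok
  [4] x  {0,2}  => 2  3->2 ok
  [5] z  {1}  => 1  2->1 ok
  [6] z  {1}  => 1  1->1 ok
  [7] x  {0,2}  => 0  1->0 ok
  [8] x  {0,2}  => 2  0->2 ok
  [9] x  {0,2}  => 2  2->2 ok
  [10] z  {1}  => 1  2->1 ok
  [11] x  {0,2}  => 0  1->0 ok
  [12] y  {3}  => 3  0->3 ok
  [13] y  {3}  => 3  3->3 ok
  [14] x  {0,2}  => 2  3->2 ok
  [15] z  {1}  => 1  2->1 ok
  [16] x  {0,2}  => 0  1->0 ok
  [17] x  {0,2}  => 0  0->0 ok
  [18] x  {0,2}  => 0  0->0 ok
  [19] x  {0,2}  => 2  0->2 ok
  [20] y  {3}  => 3  2->3 ok
  [21] z  {1}  => 1  3->1 ok
  [22] x  {0,2}  => 0  1->0 ok
  [23] x  {0,2}  => 0  0->0 ok
  [24] x  {0,2}  => 0  0->0 ok
  [25] x  {0,2}  => 2  0->2 ok

0,2,3,3,2,1,1,0,2,2,1,0,3,3,2,1,0,0,0,2,3,1,0,0,0,2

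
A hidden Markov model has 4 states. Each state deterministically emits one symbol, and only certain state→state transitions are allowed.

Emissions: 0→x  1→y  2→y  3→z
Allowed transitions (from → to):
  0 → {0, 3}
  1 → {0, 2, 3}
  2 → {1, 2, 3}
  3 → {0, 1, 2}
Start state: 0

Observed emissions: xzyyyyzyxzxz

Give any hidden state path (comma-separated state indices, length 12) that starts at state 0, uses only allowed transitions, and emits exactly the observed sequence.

0,3,2,1,2,2,3,1,0,3,0,3

  [0] x  {0}  => 0  start
  [1] z  {3}  => 3  0->3 ok
  [2] y  {1,2}  => 2  3->2 ok
  [3] y  {1,2}  => 1  2->1 ok
  [4] y  {1,2}  => 2  1->2 ok
  [5] y  {1,2}  => 2  2->2 ok
  [6] z  {3}  => 3  2->3 ok
  [7] y  {1,2}  => 1  3->1 ok
  [8] x  {0}  => 0  1->0 ok
  [9] z  {3}  => 3  0->3 ok
  [10] x  {0}  => 0  3->0 ok
  [11] z  {3}  => 3  0->3 ok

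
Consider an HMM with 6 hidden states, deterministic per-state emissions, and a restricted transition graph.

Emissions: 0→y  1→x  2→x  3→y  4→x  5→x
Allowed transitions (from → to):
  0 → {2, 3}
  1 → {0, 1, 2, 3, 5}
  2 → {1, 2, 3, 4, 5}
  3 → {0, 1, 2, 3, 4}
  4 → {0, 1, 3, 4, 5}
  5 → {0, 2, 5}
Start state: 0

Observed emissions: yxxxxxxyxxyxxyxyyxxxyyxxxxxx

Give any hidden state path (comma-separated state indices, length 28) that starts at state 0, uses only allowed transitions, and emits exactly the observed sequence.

  [0] y  {0,3}  => 0  start
  [1] x  {1,2,4,5}  => 2  0->2 ok
  [2] x  {1,2,4,5}  => 5  2->5 ok
  [3] x  {1,2,4,5}  => 2  5->2 ok
  [4] x  {1,2,4,5}  => 2  2->2 ok
  [5] x  {1,2,4,5}  => 1  2->1 ok
  [6] x  {1,2,4,5}  => 5  1->5 ok
  [7] y  {0,3}  => 0  5->0 ok
  [8] x  {1,2,4,5}  => 2  0->2 ok
  [9] x  {1,2,4,5}  => 2  2->2 ok
  [10] y  {0,3}  => 3  2->3 ok
  [11] x  {1,2,4,5}  => 2  3->2 ok
  [12] x  {1,2,4,5}  => 4  2->4 ok
  [13] y  {0,3}  => 0  4->0 ok
  [14] x  {1,2,4,5}  => 2  0->2 ok
  [15] y  {0,3}  => 3  2->3 ok
  [16] y  {0,3}  => 3  3->3 ok
  [17] x  {1,2,4,5}  => 2  3->2 ok
  [18] x  {1,2,4,5}  => 2  2->2 ok
  [19] x  {1,2,4,5}  => 4  2->4 ok
  [20] y  {0,3}  => 3  4->3 ok
  [21] y  {0,3}  => 0  3->0 ok
  [22] x  {1,2,4,5}  => 2  0->2 ok
  [23] x  {1,2,4,5}  => 5  2->5 ok
  [24] x  {1,2,4,5}  => 2  5->2 ok
  [25] x  {1,2,4,5}  => 4  2->4 ok
  [26] x  {1,2,4,5}  => 5  4->5 ok
  [27] x  {1,2,4,5}  => 2  5->2 ok

0,2,5,2,2,1,5,0,2,2,3,2,4,0,2,3,3,2,2,4,3,0,2,5,2,4,5,2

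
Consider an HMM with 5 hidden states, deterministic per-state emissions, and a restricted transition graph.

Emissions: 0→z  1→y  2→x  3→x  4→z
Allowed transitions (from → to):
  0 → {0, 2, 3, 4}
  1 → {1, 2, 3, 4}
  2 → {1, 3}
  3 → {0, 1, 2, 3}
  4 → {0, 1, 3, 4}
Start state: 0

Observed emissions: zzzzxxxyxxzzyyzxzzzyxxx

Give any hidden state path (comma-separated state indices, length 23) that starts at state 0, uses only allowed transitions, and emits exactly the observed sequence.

0,0,4,0,3,3,2,1,2,3,0,4,1,1,4,3,0,0,4,1,3,3,2

  0: obs=z cand={0,4} pick 0 [start]
  1: obs=z cand={0,4} pick 0 [0->0 ok]
  2: obs=z cand={0,4} pick 4 [0->4 ok]
  3: obs=z cand={0,4} pick 0 [4->0 ok]
  4: obs=x cand={2,3} pick 3 [0->3 ok]
  5: obs=x cand={2,3} pick 3 [3->3 ok]
  6: obs=x cand={2,3} pick 2 [3->2 ok]
  7: obs=y cand={1} pick 1 [2->1 ok]
  8: obs=x cand={2,3} pick 2 [1->2 ok]
  9: obs=x cand={2,3} pick 3 [2->3 ok]
  10: obs=z cand={0,4} pick 0 [3->0 ok]
  11: obs=z cand={0,4} pick 4 [0->4 ok]
  12: obs=y cand={1} pick 1 [4->1 ok]
  13: obs=y cand={1} pick 1 [1->1 ok]
  14: obs=z cand={0,4} pick 4 [1->4 ok]
  15: obs=x cand={2,3} pick 3 [4->3 ok]
  16: obs=z cand={0,4} pick 0 [3->0 ok]
  17: obs=z cand={0,4} pick 0 [0->0 ok]
  18: obs=z cand={0,4} pick 4 [0->4 ok]
  19: obs=y cand={1} pick 1 [4->1 ok]
  20: obs=x cand={2,3} pick 3 [1->3 ok]
  21: obs=x cand={2,3} pick 3 [3->3 ok]
  22: obs=x cand={2,3} pick 2 [3->2 ok]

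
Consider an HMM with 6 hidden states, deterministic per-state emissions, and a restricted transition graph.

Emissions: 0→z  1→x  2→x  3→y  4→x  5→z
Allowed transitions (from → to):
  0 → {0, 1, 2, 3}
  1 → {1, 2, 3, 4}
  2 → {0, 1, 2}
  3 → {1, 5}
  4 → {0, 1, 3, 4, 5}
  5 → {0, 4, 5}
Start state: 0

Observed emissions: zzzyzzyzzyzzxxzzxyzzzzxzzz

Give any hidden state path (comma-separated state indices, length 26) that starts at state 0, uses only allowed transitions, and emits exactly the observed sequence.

  pos 0: z in {0,5}, choose 0; start
  pos 1: z in {0,5}, choose 0; 0->0 ok
  pos 2: z in {0,5}, choose 0; 0->0 ok
  pos 3: y in {3}, choose 3; 0->3 ok
  pos 4: z in {0,5}, choose 5; 3->5 ok
  pos 5: z in {0,5}, choose 0; 5->0 ok
  pos 6: y in {3}, choose 3; 0->3 ok
  pos 7: z in {0,5}, choose 5; 3->5 ok
  pos 8: z in {0,5}, choose 0; 5->0 ok
  pos 9: y in {3}, choose 3; 0->3 ok
  pos 10: z in {0,5}, choose 5; 3->5 ok
  pos 11: z in {0,5}, choose 0; 5->0 ok
  pos 12: x in {1,2,4}, choose 1; 0->1 ok
  pos 13: x in {1,2,4}, choose 4; 1->4 ok
  pos 14: z in {0,5}, choose 0; 4->0 ok
  pos 15: z in {0,5}, choose 0; 0->0 ok
  pos 16: x in {1,2,4}, choose 1; 0->1 ok
  pos 17: y in {3}, choose 3; 1->3 ok
  pos 18: z in {0,5}, choose 5; 3->5 ok
  pos 19: z in {0,5}, choose 5; 5->5 ok
  pos 20: z in {0,5}, choose 5; 5->5 ok
  pos 21: z in {0,5}, choose 5; 5->5 ok
  pos 22: x in {1,2,4}, choose 4; 5->4 ok
  pos 23: z in {0,5}, choose 5; 4->5 ok
  pos 24: z in {0,5}, choose 0; 5->0 ok
  pos 25: z in {0,5}, choose 0; 0->0 ok

0,0,0,3,5,0,3,5,0,3,5,0,1,4,0,0,1,3,5,5,5,5,4,5,0,0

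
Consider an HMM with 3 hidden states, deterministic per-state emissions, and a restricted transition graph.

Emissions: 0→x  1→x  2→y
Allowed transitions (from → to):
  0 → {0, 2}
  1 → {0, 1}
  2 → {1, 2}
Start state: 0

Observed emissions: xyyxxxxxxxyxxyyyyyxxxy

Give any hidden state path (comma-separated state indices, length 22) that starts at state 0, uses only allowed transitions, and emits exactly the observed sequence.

  pos 0: x in {0,1}, choose 0; start
  pos 1: y in {2}, choose 2; 0->2 ok
  pos 2: y in {2}, choose 2; 2->2 ok
  pos 3: x in {0,1}, choose 1; 2->1 ok
  pos 4: x in {0,1}, choose 1; 1->1 ok
  pos 5: x in {0,1}, choose 1; 1->1 ok
  pos 6: x in {0,1}, choose 1; 1->1 ok
  pos 7: x in {0,1}, choose 1; 1->1 ok
  pos 8: x in {0,1}, choose 0; 1->0 ok
  pos 9: x in {0,1}, choose 0; 0->0 ok
  pos 10: y in {2}, choose 2; 0->2 ok
  pos 11: x in {0,1}, choose 1; 2->1 ok
  pos 12: x in {0,1}, choose 0; 1->0 ok
  pos 13: y in {2}, choose 2; 0->2 ok
  pos 14: y in {2}, choose 2; 2->2 ok
  pos 15: y in {2}, choose 2; 2->2 ok
  pos 16: y in {2}, choose 2; 2->2 ok
  pos 17: y in {2}, choose 2; 2->2 ok
  pos 18: x in {0,1}, choose 1; 2->1 ok
  pos 19: x in {0,1}, choose 1; 1->1 ok
  pos 20: x in {0,1}, choose 0; 1->0 ok
  pos 21: y in {2}, choose 2; 0->2 ok

0,2,2,1,1,1,1,1,0,0,2,1,0,2,2,2,2,2,1,1,0,2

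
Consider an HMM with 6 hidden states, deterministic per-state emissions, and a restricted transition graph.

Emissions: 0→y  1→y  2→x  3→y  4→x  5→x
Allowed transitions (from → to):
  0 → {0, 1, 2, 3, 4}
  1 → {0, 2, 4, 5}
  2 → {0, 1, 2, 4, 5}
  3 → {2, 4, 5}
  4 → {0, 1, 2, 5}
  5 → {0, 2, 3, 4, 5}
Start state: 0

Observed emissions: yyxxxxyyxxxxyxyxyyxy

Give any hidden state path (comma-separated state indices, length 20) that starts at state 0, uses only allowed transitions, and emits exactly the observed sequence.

0,1,5,5,4,2,0,3,4,2,5,2,0,4,1,4,0,3,2,1

  0: obs=y cand={0,1,3} pick 0 [start]
  1: obs=y cand={0,1,3} pick 1 [0->1 ok]
  2: obs=x cand={2,4,5} pick 5 [1->5 ok]
  3: obs=x cand={2,4,5} pick 5 [5->5 ok]
  4: obs=x cand={2,4,5} pick 4 [5->4 ok]
  5: obs=x cand={2,4,5} pick 2 [4->2 ok]
  6: obs=y cand={0,1,3} pick 0 [2->0 ok]
  7: obs=y cand={0,1,3} pick 3 [0->3 ok]
  8: obs=x cand={2,4,5} pick 4 [3->4 ok]
  9: obs=x cand={2,4,5} pick 2 [4->2 ok]
  10: obs=x cand={2,4,5} pick 5 [2->5 ok]
  11: obs=x cand={2,4,5} pick 2 [5->2 ok]
  12: obs=y cand={0,1,3} pick 0 [2->0 ok]
  13: obs=x cand={2,4,5} pick 4 [0->4 ok]
  14: obs=y cand={0,1,3} pick 1 [4->1 ok]
  15: obs=x cand={2,4,5} pick 4 [1->4 ok]
  16: obs=y cand={0,1,3} pick 0 [4->0 ok]
  17: obs=y cand={0,1,3} pick 3 [0->3 ok]
  18: obs=x cand={2,4,5} pick 2 [3->2 ok]
  19: obs=y cand={0,1,3} pick 1 [2->1 ok]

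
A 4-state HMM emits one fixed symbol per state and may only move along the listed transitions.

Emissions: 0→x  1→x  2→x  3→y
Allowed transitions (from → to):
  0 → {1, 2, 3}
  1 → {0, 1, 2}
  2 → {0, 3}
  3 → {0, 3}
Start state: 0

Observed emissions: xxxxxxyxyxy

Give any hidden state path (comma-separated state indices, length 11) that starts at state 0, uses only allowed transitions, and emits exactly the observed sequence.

  [0] x  {0,1,2}  => 0  start
  [1] x  {0,1,2}  => 1  0->1 ok
  [2] x  {0,1,2}  => 1  1->1 ok
  [3] x  {0,1,2}  => 2  1->2 ok
  [4] x  {0,1,2}  => 0  2->0 ok
  [5] x  {0,1,2}  => 2  0->2 ok
  [6] y  {3}  => 3  2->3 ok
  [7] x  {0,1,2}  => 0  3->0 ok
  [8] y  {3}  => 3  0->3 ok
  [9] x  {0,1,2}  => 0  3->0 ok
  [10] y  {3}  => 3  0->3 ok

0,1,1,2,0,2,3,0,3,0,3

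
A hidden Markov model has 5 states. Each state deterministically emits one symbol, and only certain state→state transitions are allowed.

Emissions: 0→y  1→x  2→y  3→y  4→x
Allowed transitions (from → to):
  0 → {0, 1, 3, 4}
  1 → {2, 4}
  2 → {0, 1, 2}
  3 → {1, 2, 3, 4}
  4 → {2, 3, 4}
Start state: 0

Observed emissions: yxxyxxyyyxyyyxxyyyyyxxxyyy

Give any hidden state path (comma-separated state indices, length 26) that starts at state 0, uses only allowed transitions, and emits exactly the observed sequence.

0,1,4,3,1,4,3,3,3,4,2,2,0,4,4,2,2,2,0,3,4,4,4,2,0,0

  0: obs=y cand={0,2,3} pick 0 [start]
  1: obs=x cand={1,4} pick 1 [0->1 ok]
  2: obs=x cand={1,4} pick 4 [1->4 ok]
  3: obs=y cand={0,2,3} pick 3 [4->3 ok]
  4: obs=x cand={1,4} pick 1 [3->1 ok]
  5: obs=x cand={1,4} pick 4 [1->4 ok]
  6: obs=y cand={0,2,3} pick 3 [4->3 ok]
  7: obs=y cand={0,2,3} pick 3 [3->3 ok]
  8: obs=y cand={0,2,3} pick 3 [3->3 ok]
  9: obs=x cand={1,4} pick 4 [3->4 ok]
  10: obs=y cand={0,2,3} pick 2 [4->2 ok]
  11: obs=y cand={0,2,3} pick 2 [2->2 ok]
  12: obs=y cand={0,2,3} pick 0 [2->0 ok]
  13: obs=x cand={1,4} pick 4 [0->4 ok]
  14: obs=x cand={1,4} pick 4 [4->4 ok]
  15: obs=y cand={0,2,3} pick 2 [4->2 ok]
  16: obs=y cand={0,2,3} pick 2 [2->2 ok]
  17: obs=y cand={0,2,3} pick 2 [2->2 ok]
  18: obs=y cand={0,2,3} pick 0 [2->0 ok]
  19: obs=y cand={0,2,3} pick 3 [0->3 ok]
  20: obs=x cand={1,4} pick 4 [3->4 ok]
  21: obs=x cand={1,4} pick 4 [4->4 ok]
  22: obs=x cand={1,4} pick 4 [4->4 ok]
  23: obs=y cand={0,2,3} pick 2 [4->2 ok]
  24: obs=y cand={0,2,3} pick 0 [2->0 ok]
  25: obs=y cand={0,2,3} pick 0 [0->0 ok]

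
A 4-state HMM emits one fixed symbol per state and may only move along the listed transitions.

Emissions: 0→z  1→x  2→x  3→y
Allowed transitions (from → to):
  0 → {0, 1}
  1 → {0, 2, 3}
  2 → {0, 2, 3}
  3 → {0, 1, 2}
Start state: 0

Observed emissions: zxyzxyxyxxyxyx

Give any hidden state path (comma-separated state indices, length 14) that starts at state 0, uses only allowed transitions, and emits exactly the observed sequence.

  pos 0: z in {0}, choose 0; start
  pos 1: x in {1,2}, choose 1; 0->1 ok
  pos 2: y in {3}, choose 3; 1->3 ok
  pos 3: z in {0}, choose 0; 3->0 ok
  pos 4: x in {1,2}, choose 1; 0->1 ok
  pos 5: y in {3}, choose 3; 1->3 ok
  pos 6: x in {1,2}, choose 1; 3->1 ok
  pos 7: y in {3}, choose 3; 1->3 ok
  pos 8: x in {1,2}, choose 1; 3->1 ok
  pos 9: x in {1,2}, choose 2; 1->2 ok
  pos 10: y in {3}, choose 3; 2->3 ok
  pos 11: x in {1,2}, choose 2; 3->2 ok
  pos 12: y in {3}, choose 3; 2->3 ok
  pos 13: x in {1,2}, choose 2; 3->2 ok

0,1,3,0,1,3,1,3,1,2,3,2,3,2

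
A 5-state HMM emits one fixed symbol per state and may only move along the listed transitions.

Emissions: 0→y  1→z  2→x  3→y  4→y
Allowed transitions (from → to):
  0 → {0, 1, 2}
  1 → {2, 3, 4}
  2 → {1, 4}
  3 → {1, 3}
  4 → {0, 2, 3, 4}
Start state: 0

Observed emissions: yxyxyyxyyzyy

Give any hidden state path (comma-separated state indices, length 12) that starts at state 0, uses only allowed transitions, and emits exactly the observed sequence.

0,2,4,2,4,0,2,4,3,1,4,3

  [0] y  {0,3,4}  => 0  start
  [1] x  {2}  => 2  0->2 ok
  [2] y  {0,3,4}  => 4  2->4 ok
  [3] x  {2}  => 2  4->2 ok
  [4] y  {0,3,4}  => 4  2->4 ok
  [5] y  {0,3,4}  => 0  4->0 ok
  [6] x  {2}  => 2  0->2 ok
  [7] y  {0,3,4}  => 4  2->4 ok
  [8] y  {0,3,4}  => 3  4->3 ok
  [9] z  {1}  => 1  3->1 ok
  [10] y  {0,3,4}  => 4  1->4 ok
  [11] y  {0,3,4}  => 3  4->3 ok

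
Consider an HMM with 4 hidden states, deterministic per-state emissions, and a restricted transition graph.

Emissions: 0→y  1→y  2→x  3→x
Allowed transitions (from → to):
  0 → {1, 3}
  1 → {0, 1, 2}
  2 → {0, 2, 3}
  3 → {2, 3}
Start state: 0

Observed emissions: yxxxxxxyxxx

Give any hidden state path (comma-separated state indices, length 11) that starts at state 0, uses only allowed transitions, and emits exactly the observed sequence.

  0: obs=y cand={0,1} pick 0 [start]
  1: obs=x cand={2,3} pick 3 [0->3 ok]
  2: obs=x cand={2,3} pick 3 [3->3 ok]
  3: obs=x cand={2,3} pick 3 [3->3 ok]
  4: obs=x cand={2,3} pick 2 [3->2 ok]
  5: obs=x cand={2,3} pick 3 [2->3 ok]
  6: obs=x cand={2,3} pick 2 [3->2 ok]
  7: obs=y cand={0,1} pick 0 [2->0 ok]
  8: obs=x cand={2,3} pick 3 [0->3 ok]
  9: obs=x cand={2,3} pick 2 [3->2 ok]
  10: obs=x cand={2,3} pick 2 [2->2 ok]

0,3,3,3,2,3,2,0,3,2,2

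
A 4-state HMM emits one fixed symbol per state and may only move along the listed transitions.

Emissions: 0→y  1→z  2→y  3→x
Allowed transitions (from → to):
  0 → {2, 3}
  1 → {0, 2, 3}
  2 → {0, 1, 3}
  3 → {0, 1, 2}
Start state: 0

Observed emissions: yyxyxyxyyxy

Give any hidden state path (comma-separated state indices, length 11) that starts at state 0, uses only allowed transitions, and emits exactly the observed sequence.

0,2,3,0,3,2,3,0,2,3,2

  t0 'y' -> {0,2}, take 0 (start)
  t1 'y' -> {0,2}, take 2 (0->2 ok)
  t2 'x' -> {3}, take 3 (2->3 ok)
  t3 'y' -> {0,2}, take 0 (3->0 ok)
  t4 'x' -> {3}, take 3 (0->3 ok)
  t5 'y' -> {0,2}, take 2 (3->2 ok)
  t6 'x' -> {3}, take 3 (2->3 ok)
  t7 'y' -> {0,2}, take 0 (3->0 ok)
  t8 'y' -> {0,2}, take 2 (0->2 ok)
  t9 'x' -> {3}, take 3 (2->3 ok)
  t10 'y' -> {0,2}, take 2 (3->2 ok)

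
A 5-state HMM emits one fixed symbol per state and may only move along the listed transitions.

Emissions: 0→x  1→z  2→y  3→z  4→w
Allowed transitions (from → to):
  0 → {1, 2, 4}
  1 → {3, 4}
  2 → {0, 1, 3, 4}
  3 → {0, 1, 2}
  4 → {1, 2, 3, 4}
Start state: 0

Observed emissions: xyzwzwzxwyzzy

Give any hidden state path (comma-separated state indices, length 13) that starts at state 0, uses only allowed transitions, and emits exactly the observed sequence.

  t0 'x' -> {0}, take 0 (start)
  t1 'y' -> {2}, take 2 (0->2 ok)
  t2 'z' -> {1,3}, take 1 (2->1 ok)
  t3 'w' -> {4}, take 4 (1->4 ok)
  t4 'z' -> {1,3}, take 1 (4->1 ok)
  t5 'w' -> {4}, take 4 (1->4 ok)
  t6 'z' -> {1,3}, take 3 (4->3 ok)
  t7 'x' -> {0}, take 0 (3->0 ok)
  t8 'w' -> {4}, take 4 (0->4 ok)
  t9 'y' -> {2}, take 2 (4->2 ok)
  t10 'z' -> {1,3}, take 1 (2->1 ok)
  t11 'z' -> {1,3}, take 3 (1->3 ok)
  t12 'y' -> {2}, take 2 (3->2 ok)

0,2,1,4,1,4,3,0,4,2,1,3,2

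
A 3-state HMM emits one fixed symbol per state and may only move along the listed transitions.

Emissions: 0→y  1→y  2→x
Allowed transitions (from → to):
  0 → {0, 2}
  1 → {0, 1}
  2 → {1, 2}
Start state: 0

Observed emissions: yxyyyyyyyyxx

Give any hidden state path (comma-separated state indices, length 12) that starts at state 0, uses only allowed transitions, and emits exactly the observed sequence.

0,2,1,1,1,1,1,1,0,0,2,2

  t0 'y' -> {0,1}, take 0 (start)
  t1 'x' -> {2}, take 2 (0->2 ok)
  t2 'y' -> {0,1}, take 1 (2->1 ok)
  t3 'y' -> {0,1}, take 1 (1->1 ok)
  t4 'y' -> {0,1}, take 1 (1->1 ok)
  t5 'y' -> {0,1}, take 1 (1->1 ok)
  t6 'y' -> {0,1}, take 1 (1->1 ok)
  t7 'y' -> {0,1}, take 1 (1->1 ok)
  t8 'y' -> {0,1}, take 0 (1->0 ok)
  t9 'y' -> {0,1}, take 0 (0->0 ok)
  t10 'x' -> {2}, take 2 (0->2 ok)
  t11 'x' -> {2}, take 2 (2->2 ok)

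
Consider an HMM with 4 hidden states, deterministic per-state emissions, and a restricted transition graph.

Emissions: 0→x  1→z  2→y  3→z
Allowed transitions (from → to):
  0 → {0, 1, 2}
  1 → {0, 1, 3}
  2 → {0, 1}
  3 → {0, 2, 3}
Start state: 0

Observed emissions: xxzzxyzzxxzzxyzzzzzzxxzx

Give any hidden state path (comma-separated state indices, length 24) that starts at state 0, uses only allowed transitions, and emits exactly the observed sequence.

  0: obs=x cand={0} pick 0 [start]
  1: obs=x cand={0} pick 0 [0->0 ok]
  2: obs=z cand={1,3} pick 1 [0->1 ok]
  3: obs=z cand={1,3} pick 3 [1->3 ok]
  4: obs=x cand={0} pick 0 [3->0 ok]
  5: obs=y cand={2} pick 2 [0->2 ok]
  6: obs=z cand={1,3} pick 1 [2->1 ok]
  7: obs=z cand={1,3} pick 3 [1->3 ok]
  8: obs=x cand={0} pick 0 [3->0 ok]
  9: obs=x cand={0} pick 0 [0->0 ok]
  10: obs=z cand={1,3} pick 1 [0->1 ok]
  11: obs=z cand={1,3} pick 1 [1->1 ok]
  12: obs=x cand={0} pick 0 [1->0 ok]
  13: obs=y cand={2} pick 2 [0->2 ok]
  14: obs=z cand={1,3} pick 1 [2->1 ok]
  15: obs=z cand={1,3} pick 1 [1->1 ok]
  16: obs=z cand={1,3} pick 1 [1->1 ok]
  17: obs=z cand={1,3} pick 1 [1->1 ok]
  18: obs=z cand={1,3} pick 1 [1->1 ok]
  19: obs=z cand={1,3} pick 1 [1->1 ok]
  20: obs=x cand={0} pick 0 [1->0 ok]
  21: obs=x cand={0} pick 0 [0->0 ok]
  22: obs=z cand={1,3} pick 1 [0->1 ok]
  23: obs=x cand={0} pick 0 [1->0 ok]

0,0,1,3,0,2,1,3,0,0,1,1,0,2,1,1,1,1,1,1,0,0,1,0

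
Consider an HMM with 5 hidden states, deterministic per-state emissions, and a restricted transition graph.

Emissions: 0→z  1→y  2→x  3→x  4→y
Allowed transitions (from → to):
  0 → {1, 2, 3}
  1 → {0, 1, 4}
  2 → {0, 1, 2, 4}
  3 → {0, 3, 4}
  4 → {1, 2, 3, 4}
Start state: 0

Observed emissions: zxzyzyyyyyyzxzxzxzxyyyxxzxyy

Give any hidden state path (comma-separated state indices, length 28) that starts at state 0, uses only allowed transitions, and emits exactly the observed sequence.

  t0 'z' -> {0}, take 0 (start)
  t1 'x' -> {2,3}, take 2 (0->2 ok)
  t2 'z' -> {0}, take 0 (2->0 ok)
  t3 'y' -> {1,4}, take 1 (0->1 ok)
  t4 'z' -> {0}, take 0 (1->0 ok)
  t5 'y' -> {1,4}, take 1 (0->1 ok)
  t6 'y' -> {1,4}, take 4 (1->4 ok)
  t7 'y' -> {1,4}, take 4 (4->4 ok)
  t8 'y' -> {1,4}, take 1 (4->1 ok)
  t9 'y' -> {1,4}, take 1 (1->1 ok)
  t10 'y' -> {1,4}, take 1 (1->1 ok)
  t11 'z' -> {0}, take 0 (1->0 ok)
  t12 'x' -> {2,3}, take 3 (0->3 ok)
  t13 'z' -> {0}, take 0 (3->0 ok)
  t14 'x' -> {2,3}, take 2 (0->2 ok)
  t15 'z' -> {0}, take 0 (2->0 ok)
  t16 'x' -> {2,3}, take 2 (0->2 ok)
  t17 'z' -> {0}, take 0 (2->0 ok)
  t18 'x' -> {2,3}, take 2 (0->2 ok)
  t19 'y' -> {1,4}, take 1 (2->1 ok)
  t20 'y' -> {1,4}, take 1 (1->1 ok)
  t21 'y' -> {1,4}, take 4 (1->4 ok)
  t22 'x' -> {2,3}, take 3 (4->3 ok)
  t23 'x' -> {2,3}, take 3 (3->3 ok)
  t24 'z' -> {0}, take 0 (3->0 ok)
  t25 'x' -> {2,3}, take 2 (0->2 ok)
  t26 'y' -> {1,4}, take 1 (2->1 ok)
  t27 'y' -> {1,4}, take 1 (1->1 ok)

0,2,0,1,0,1,4,4,1,1,1,0,3,0,2,0,2,0,2,1,1,4,3,3,0,2,1,1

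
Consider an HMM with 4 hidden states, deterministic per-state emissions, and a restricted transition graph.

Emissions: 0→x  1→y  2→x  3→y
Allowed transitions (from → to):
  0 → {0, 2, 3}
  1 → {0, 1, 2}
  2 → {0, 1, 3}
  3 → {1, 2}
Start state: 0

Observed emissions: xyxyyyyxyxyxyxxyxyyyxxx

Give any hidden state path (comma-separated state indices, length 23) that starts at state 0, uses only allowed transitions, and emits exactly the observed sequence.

  t0 'x' -> {0,2}, take 0 (start)
  t1 'y' -> {1,3}, take 3 (0->3 ok)
  t2 'x' -> {0,2}, take 2 (3->2 ok)
  t3 'y' -> {1,3}, take 3 (2->3 ok)
  t4 'y' -> {1,3}, take 1 (3->1 ok)
  t5 'y' -> {1,3}, take 1 (1->1 ok)
  t6 'y' -> {1,3}, take 1 (1->1 ok)
  t7 'x' -> {0,2}, take 2 (1->2 ok)
  t8 'y' -> {1,3}, take 3 (2->3 ok)
  t9 'x' -> {0,2}, take 2 (3->2 ok)
  t10 'y' -> {1,3}, take 3 (2->3 ok)
  t11 'x' -> {0,2}, take 2 (3->2 ok)
  t12 'y' -> {1,3}, take 3 (2->3 ok)
  t13 'x' -> {0,2}, take 2 (3->2 ok)
  t14 'x' -> {0,2}, take 0 (2->0 ok)
  t15 'y' -> {1,3}, take 3 (0->3 ok)
  t16 'x' -> {0,2}, take 2 (3->2 ok)
  t17 'y' -> {1,3}, take 3 (2->3 ok)
  t18 'y' -> {1,3}, take 1 (3->1 ok)
  t19 'y' -> {1,3}, take 1 (1->1 ok)
  t20 'x' -> {0,2}, take 0 (1->0 ok)
  t21 'x' -> {0,2}, take 0 (0->0 ok)
  t22 'x' -> {0,2}, take 0 (0->0 ok)

0,3,2,3,1,1,1,2,3,2,3,2,3,2,0,3,2,3,1,1,0,0,0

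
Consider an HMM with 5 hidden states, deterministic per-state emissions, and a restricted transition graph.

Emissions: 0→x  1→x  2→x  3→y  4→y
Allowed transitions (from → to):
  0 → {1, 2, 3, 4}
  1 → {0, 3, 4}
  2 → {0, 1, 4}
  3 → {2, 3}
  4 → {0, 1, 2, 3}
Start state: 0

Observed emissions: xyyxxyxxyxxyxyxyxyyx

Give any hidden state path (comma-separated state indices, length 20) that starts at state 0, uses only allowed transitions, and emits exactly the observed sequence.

0,4,3,2,1,4,2,0,4,0,1,4,1,3,2,4,1,4,3,2

  [0] x  {0,1,2}  => 0  start
  [1] y  {3,4}  => 4  0->4 ok
  [2] y  {3,4}  => 3  4->3 ok
  [3] x  {0,1,2}  => 2  3->2 ok
  [4] x  {0,1,2}  => 1  2->1 ok
  [5] y  {3,4}  => 4  1->4 ok
  [6] x  {0,1,2}  => 2  4->2 ok
  [7] x  {0,1,2}  => 0  2->0 ok
  [8] y  {3,4}  => 4  0->4 ok
  [9] x  {0,1,2}  => 0  4->0 ok
  [10] x  {0,1,2}  => 1  0->1 ok
  [11] y  {3,4}  => 4  1->4 ok
  [12] x  {0,1,2}  => 1  4->1 ok
  [13] y  {3,4}  => 3  1->3 ok
  [14] x  {0,1,2}  => 2  3->2 ok
  [15] y  {3,4}  => 4  2->4 ok
  [16] x  {0,1,2}  => 1  4->1 ok
  [17] y  {3,4}  => 4  1->4 ok
  [18] y  {3,4}  => 3  4->3 ok
  [19] x  {0,1,2}  => 2  3->2 ok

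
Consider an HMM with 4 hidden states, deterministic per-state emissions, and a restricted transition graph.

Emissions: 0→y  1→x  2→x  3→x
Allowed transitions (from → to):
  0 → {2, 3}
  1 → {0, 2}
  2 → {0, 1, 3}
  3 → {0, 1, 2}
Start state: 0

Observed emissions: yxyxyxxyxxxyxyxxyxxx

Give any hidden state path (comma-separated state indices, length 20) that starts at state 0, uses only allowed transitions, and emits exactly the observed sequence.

  [0] y  {0}  => 0  start
  [1] x  {1,2,3}  => 2  0->2 ok
  [2] y  {0}  => 0  2->0 ok
  [3] x  {1,2,3}  => 2  0->2 ok
  [4] y  {0}  => 0  2->0 ok
  [5] x  {1,2,3}  => 2  0->2 ok
  [6] x  {1,2,3}  => 1  2->1 ok
  [7] y  {0}  => 0  1->0 ok
  [8] x  {1,2,3}  => 2  0->2 ok
  [9] x  {1,2,3}  => 3  2->3 ok
  [10] x  {1,2,3}  => 1  3->1 ok
  [11] y  {0}  => 0  1->0 ok
  [12] x  {1,2,3}  => 2  0->2 ok
  [13] y  {0}  => 0  2->0 ok
  [14] x  {1,2,3}  => 3  0->3 ok
  [15] x  {1,2,3}  => 1  3->1 ok
  [16] y  {0}  => 0  1->0 ok
  [17] x  {1,2,3}  => 3  0->3 ok
  [18] x  {1,2,3}  => 1  3->1 ok
  [19] x  {1,2,3}  => 2  1->2 ok

0,2,0,2,0,2,1,0,2,3,1,0,2,0,3,1,0,3,1,2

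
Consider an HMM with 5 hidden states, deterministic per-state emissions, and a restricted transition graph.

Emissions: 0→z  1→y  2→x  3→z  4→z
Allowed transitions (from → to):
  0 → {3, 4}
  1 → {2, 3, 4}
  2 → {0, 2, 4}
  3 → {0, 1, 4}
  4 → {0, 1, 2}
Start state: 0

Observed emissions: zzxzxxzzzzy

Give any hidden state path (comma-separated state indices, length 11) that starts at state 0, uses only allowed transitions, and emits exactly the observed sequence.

0,4,2,4,2,2,0,4,0,4,1

  0: obs=z cand={0,3,4} pick 0 [start]
  1: obs=z cand={0,3,4} pick 4 [0->4 ok]
  2: obs=x cand={2} pick 2 [4->2 ok]
  3: obs=z cand={0,3,4} pick 4 [2->4 ok]
  4: obs=x cand={2} pick 2 [4->2 ok]
  5: obs=x cand={2} pick 2 [2->2 ok]
  6: obs=z cand={0,3,4} pick 0 [2->0 ok]
  7: obs=z cand={0,3,4} pick 4 [0->4 ok]
  8: obs=z cand={0,3,4} pick 0 [4->0 ok]
  9: obs=z cand={0,3,4} pick 4 [0->4 ok]
  10: obs=y cand={1} pick 1 [4->1 ok]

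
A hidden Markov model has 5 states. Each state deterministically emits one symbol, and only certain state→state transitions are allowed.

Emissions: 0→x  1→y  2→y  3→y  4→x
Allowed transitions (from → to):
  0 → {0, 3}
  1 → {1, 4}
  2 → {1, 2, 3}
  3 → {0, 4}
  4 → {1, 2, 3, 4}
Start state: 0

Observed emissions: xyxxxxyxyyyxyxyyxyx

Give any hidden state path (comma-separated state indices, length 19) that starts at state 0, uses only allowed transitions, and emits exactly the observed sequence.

  0: obs=x cand={0,4} pick 0 [start]
  1: obs=y cand={1,2,3} pick 3 [0->3 ok]
  2: obs=x cand={0,4} pick 0 [3->0 ok]
  3: obs=x cand={0,4} pick 0 [0->0 ok]
  4: obs=x cand={0,4} pick 0 [0->0 ok]
  5: obs=x cand={0,4} pick 0 [0->0 ok]
  6: obs=y cand={1,2,3} pick 3 [0->3 ok]
  7: obs=x cand={0,4} pick 4 [3->4 ok]
  8: obs=y cand={1,2,3} pick 2 [4->2 ok]
  9: obs=y cand={1,2,3} pick 1 [2->1 ok]
  10: obs=y cand={1,2,3} pick 1 [1->1 ok]
  11: obs=x cand={0,4} pick 4 [1->4 ok]
  12: obs=y cand={1,2,3} pick 1 [4->1 ok]
  13: obs=x cand={0,4} pick 4 [1->4 ok]
  14: obs=y cand={1,2,3} pick 2 [4->2 ok]
  15: obs=y cand={1,2,3} pick 3 [2->3 ok]
  16: obs=x cand={0,4} pick 4 [3->4 ok]
  17: obs=y cand={1,2,3} pick 1 [4->1 ok]
  18: obs=x cand={0,4} pick 4 [1->4 ok]

0,3,0,0,0,0,3,4,2,1,1,4,1,4,2,3,4,1,4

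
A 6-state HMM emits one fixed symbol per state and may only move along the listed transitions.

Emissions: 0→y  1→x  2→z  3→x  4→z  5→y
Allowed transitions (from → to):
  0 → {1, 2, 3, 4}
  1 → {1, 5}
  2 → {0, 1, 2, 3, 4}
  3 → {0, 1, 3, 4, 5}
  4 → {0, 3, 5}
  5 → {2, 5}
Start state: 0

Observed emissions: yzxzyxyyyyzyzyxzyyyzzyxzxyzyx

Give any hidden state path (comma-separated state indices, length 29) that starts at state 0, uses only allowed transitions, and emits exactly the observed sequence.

  [0] y  {0,5}  => 0  start
  [1] z  {2,4}  => 4  0->4 ok
  [2] x  {1,3}  => 3  4->3 ok
  [3] z  {2,4}  => 4  3->4 ok
  [4] y  {0,5}  => 0  4->0 ok
  [5] x  {1,3}  => 1  0->1 ok
  [6] y  {0,5}  => 5  1->5 ok
  [7] y  {0,5}  => 5  5->5 ok
  [8] y  {0,5}  => 5  5->5 ok
  [9] y  {0,5}  => 5  5->5 ok
  [10] z  {2,4}  => 2  5->2 ok
  [11] y  {0,5}  => 0  2->0 ok
  [12] z  {2,4}  => 4  0->4 ok
  [13] y  {0,5}  => 0  4->0 ok
  [14] x  {1,3}  => 3  0->3 ok
  [15] z  {2,4}  => 4  3->4 ok
  [16] y  {0,5}  => 5  4->5 ok
  [17] y  {0,5}  => 5  5->5 ok
  [18] y  {0,5}  => 5  5->5 ok
  [19] z  {2,4}  => 2  5->2 ok
  [20] z  {2,4}  => 2  2->2 ok
  [21] y  {0,5}  => 0  2->0 ok
  [22] x  {1,3}  => 3  0->3 ok
  [23] z  {2,4}  => 4  3->4 ok
  [24] x  {1,3}  => 3  4->3 ok
  [25] y  {0,5}  => 0  3->0 ok
  [26] z  {2,4}  => 4  0->4 ok
  [27] y  {0,5}  => 0  4->0 ok
  [28] x  {1,3}  => 3  0->3 ok

0,4,3,4,0,1,5,5,5,5,2,0,4,0,3,4,5,5,5,2,2,0,3,4,3,0,4,0,3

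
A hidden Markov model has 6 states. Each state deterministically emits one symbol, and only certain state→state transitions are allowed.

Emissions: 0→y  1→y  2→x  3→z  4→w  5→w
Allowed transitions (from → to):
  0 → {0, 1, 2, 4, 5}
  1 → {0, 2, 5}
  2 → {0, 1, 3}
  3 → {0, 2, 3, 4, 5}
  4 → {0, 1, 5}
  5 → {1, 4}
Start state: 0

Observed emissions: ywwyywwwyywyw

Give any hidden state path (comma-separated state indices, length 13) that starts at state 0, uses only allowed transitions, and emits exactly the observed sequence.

  pos 0: y in {0,1}, choose 0; start
  pos 1: w in {4,5}, choose 5; 0->5 ok
  pos 2: w in {4,5}, choose 4; 5->4 ok
  pos 3: y in {0,1}, choose 0; 4->0 ok
  pos 4: y in {0,1}, choose 0; 0->0 ok
  pos 5: w in {4,5}, choose 4; 0->4 ok
  pos 6: w in {4,5}, choose 5; 4->5 ok
  pos 7: w in {4,5}, choose 4; 5->4 ok
  pos 8: y in {0,1}, choose 1; 4->1 ok
  pos 9: y in {0,1}, choose 0; 1->0 ok
  pos 10: w in {4,5}, choose 4; 0->4 ok
  pos 11: y in {0,1}, choose 0; 4->0 ok
  pos 12: w in {4,5}, choose 4; 0->4 ok

0,5,4,0,0,4,5,4,1,0,4,0,4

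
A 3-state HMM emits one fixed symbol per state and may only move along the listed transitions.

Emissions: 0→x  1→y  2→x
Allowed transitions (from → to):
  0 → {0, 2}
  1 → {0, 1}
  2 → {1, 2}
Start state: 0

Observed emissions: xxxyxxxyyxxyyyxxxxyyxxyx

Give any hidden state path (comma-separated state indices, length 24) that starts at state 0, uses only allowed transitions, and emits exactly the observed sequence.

  0: obs=x cand={0,2} pick 0 [start]
  1: obs=x cand={0,2} pick 0 [0->0 ok]
  2: obs=x cand={0,2} pick 2 [0->2 ok]
  3: obs=y cand={1} pick 1 [2->1 ok]
  4: obs=x cand={0,2} pick 0 [1->0 ok]
  5: obs=x cand={0,2} pick 0 [0->0 ok]
  6: obs=x cand={0,2} pick 2 [0->2 ok]
  7: obs=y cand={1} pick 1 [2->1 ok]
  8: obs=y cand={1} pick 1 [1->1 ok]
  9: obs=x cand={0,2} pick 0 [1->0 ok]
  10: obs=x cand={0,2} pick 2 [0->2 ok]
  11: obs=y cand={1} pick 1 [2->1 ok]
  12: obs=y cand={1} pick 1 [1->1 ok]
  13: obs=y cand={1} pick 1 [1->1 ok]
  14: obs=x cand={0,2} pick 0 [1->0 ok]
  15: obs=x cand={0,2} pick 0 [0->0 ok]
  16: obs=x cand={0,2} pick 2 [0->2 ok]
  17: obs=x cand={0,2} pick 2 [2->2 ok]
  18: obs=y cand={1} pick 1 [2->1 ok]
  19: obs=y cand={1} pick 1 [1->1 ok]
  20: obs=x cand={0,2} pick 0 [1->0 ok]
  21: obs=x cand={0,2} pick 2 [0->2 ok]
  22: obs=y cand={1} pick 1 [2->1 ok]
  23: obs=x cand={0,2} pick 0 [1->0 ok]

0,0,2,1,0,0,2,1,1,0,2,1,1,1,0,0,2,2,1,1,0,2,1,0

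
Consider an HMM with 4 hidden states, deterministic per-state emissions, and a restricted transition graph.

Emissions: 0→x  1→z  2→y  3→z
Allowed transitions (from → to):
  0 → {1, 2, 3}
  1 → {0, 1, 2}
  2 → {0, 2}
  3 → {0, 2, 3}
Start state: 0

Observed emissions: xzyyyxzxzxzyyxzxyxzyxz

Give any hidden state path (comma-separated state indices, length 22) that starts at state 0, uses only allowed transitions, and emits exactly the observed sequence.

  [0] x  {0}  => 0  start
  [1] z  {1,3}  => 3  0->3 ok
  [2] y  {2}  => 2  3->2 ok
  [3] y  {2}  => 2  2->2 ok
  [4] y  {2}  => 2  2->2 ok
  [5] x  {0}  => 0  2->0 ok
  [6] z  {1,3}  => 1  0->1 ok
  [7] x  {0}  => 0  1->0 ok
  [8] z  {1,3}  => 1  0->1 ok
  [9] x  {0}  => 0  1->0 ok
  [10] z  {1,3}  => 3  0->3 ok
  [11] y  {2}  => 2  3->2 ok
  [12] y  {2}  => 2  2->2 ok
  [13] x  {0}  => 0  2->0 ok
  [14] z  {1,3}  => 1  0->1 ok
  [15] x  {0}  => 0  1->0 ok
  [16] y  {2}  => 2  0->2 ok
  [17] x  {0}  => 0  2->0 ok
  [18] z  {1,3}  => 1  0->1 ok
  [19] y  {2}  => 2  1->2 ok
  [20] x  {0}  => 0  2->0 ok
  [21] z  {1,3}  => 1  0->1 ok

0,3,2,2,2,0,1,0,1,0,3,2,2,0,1,0,2,0,1,2,0,1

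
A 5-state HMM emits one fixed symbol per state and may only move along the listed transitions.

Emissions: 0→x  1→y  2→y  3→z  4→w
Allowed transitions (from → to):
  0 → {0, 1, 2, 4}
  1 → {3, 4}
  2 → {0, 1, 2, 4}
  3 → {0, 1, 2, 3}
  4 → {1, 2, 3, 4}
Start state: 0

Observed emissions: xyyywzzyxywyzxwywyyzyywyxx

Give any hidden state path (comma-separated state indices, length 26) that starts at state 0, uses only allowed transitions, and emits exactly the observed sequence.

  pos 0: x in {0}, choose 0; start
  pos 1: y in {1,2}, choose 2; 0->2 ok
  pos 2: y in {1,2}, choose 2; 2->2 ok
  pos 3: y in {1,2}, choose 1; 2->1 ok
  pos 4: w in {4}, choose 4; 1->4 ok
  pos 5: z in {3}, choose 3; 4->3 ok
  pos 6: z in {3}, choose 3; 3->3 ok
  pos 7: y in {1,2}, choose 2; 3->2 ok
  pos 8: x in {0}, choose 0; 2->0 ok
  pos 9: y in {1,2}, choose 1; 0->1 ok
  pos 10: w in {4}, choose 4; 1->4 ok
  pos 11: y in {1,2}, choose 1; 4->1 ok
  pos 12: z in {3}, choose 3; 1->3 ok
  pos 13: x in {0}, choose 0; 3->0 ok
  pos 14: w in {4}, choose 4; 0->4 ok
  pos 15: y in {1,2}, choose 1; 4->1 ok
  pos 16: w in {4}, choose 4; 1->4 ok
  pos 17: y in {1,2}, choose 2; 4->2 ok
  pos 18: y in {1,2}, choose 1; 2->1 ok
  pos 19: z in {3}, choose 3; 1->3 ok
  pos 20: y in {1,2}, choose 2; 3->2 ok
  pos 21: y in {1,2}, choose 2; 2->2 ok
  pos 22: w in {4}, choose 4; 2->4 ok
  pos 23: y in {1,2}, choose 2; 4->2 ok
  pos 24: x in {0}, choose 0; 2->0 ok
  pos 25: x in {0}, choose 0; 0->0 ok

0,2,2,1,4,3,3,2,0,1,4,1,3,0,4,1,4,2,1,3,2,2,4,2,0,0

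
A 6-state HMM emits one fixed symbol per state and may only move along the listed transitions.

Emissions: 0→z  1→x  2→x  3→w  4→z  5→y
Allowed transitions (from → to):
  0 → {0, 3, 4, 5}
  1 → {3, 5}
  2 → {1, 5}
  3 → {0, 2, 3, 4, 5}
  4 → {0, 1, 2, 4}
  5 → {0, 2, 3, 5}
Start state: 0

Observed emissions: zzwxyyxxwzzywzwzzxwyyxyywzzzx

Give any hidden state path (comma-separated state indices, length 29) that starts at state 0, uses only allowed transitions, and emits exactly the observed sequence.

0,0,3,2,5,5,2,1,3,4,0,5,3,0,3,0,4,1,3,5,5,2,5,5,3,0,4,4,1

  pos 0: z in {0,4}, choose 0; start
  pos 1: z in {0,4}, choose 0; 0->0 ok
  pos 2: w in {3}, choose 3; 0->3 ok
  pos 3: x in {1,2}, choose 2; 3->2 ok
  pos 4: y in {5}, choose 5; 2->5 ok
  pos 5: y in {5}, choose 5; 5->5 ok
  pos 6: x in {1,2}, choose 2; 5->2 ok
  pos 7: x in {1,2}, choose 1; 2->1 ok
  pos 8: w in {3}, choose 3; 1->3 ok
  pos 9: z in {0,4}, choose 4; 3->4 ok
  pos 10: z in {0,4}, choose 0; 4->0 ok
  pos 11: y in {5}, choose 5; 0->5 ok
  pos 12: w in {3}, choose 3; 5->3 ok
  pos 13: z in {0,4}, choose 0; 3->0 ok
  pos 14: w in {3}, choose 3; 0->3 ok
  pos 15: z in {0,4}, choose 0; 3->0 ok
  pos 16: z in {0,4}, choose 4; 0->4 ok
  pos 17: x in {1,2}, choose 1; 4->1 ok
  pos 18: w in {3}, choose 3; 1->3 ok
  pos 19: y in {5}, choose 5; 3->5 ok
  pos 20: y in {5}, choose 5; 5->5 ok
  pos 21: x in {1,2}, choose 2; 5->2 ok
  pos 22: y in {5}, choose 5; 2->5 ok
  pos 23: y in {5}, choose 5; 5->5 ok
  pos 24: w in {3}, choose 3; 5->3 ok
  pos 25: z in {0,4}, choose 0; 3->0 ok
  pos 26: z in {0,4}, choose 4; 0->4 ok
  pos 27: z in {0,4}, choose 4; 4->4 ok
  pos 28: x in {1,2}, choose 1; 4->1 ok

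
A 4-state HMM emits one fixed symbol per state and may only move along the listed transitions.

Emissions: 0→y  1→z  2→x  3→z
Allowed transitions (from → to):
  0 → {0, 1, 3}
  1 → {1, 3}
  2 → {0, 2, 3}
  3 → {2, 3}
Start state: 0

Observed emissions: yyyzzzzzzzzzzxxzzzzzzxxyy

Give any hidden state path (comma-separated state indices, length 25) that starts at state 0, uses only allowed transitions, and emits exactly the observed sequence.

  t0 'y' -> {0}, take 0 (start)
  t1 'y' -> {0}, take 0 (0->0 ok)
  t2 'y' -> {0}, take 0 (0->0 ok)
  t3 'z' -> {1,3}, take 1 (0->1 ok)
  t4 'z' -> {1,3}, take 1 (1->1 ok)
  t5 'z' -> {1,3}, take 1 (1->1 ok)
  t6 'z' -> {1,3}, take 1 (1->1 ok)
  t7 'z' -> {1,3}, take 1 (1->1 ok)
  t8 'z' -> {1,3}, take 1 (1->1 ok)
  t9 'z' -> {1,3}, take 1 (1->1 ok)
  t10 'z' -> {1,3}, take 1 (1->1 ok)
  t11 'z' -> {1,3}, take 1 (1->1 ok)
  t12 'z' -> {1,3}, take 3 (1->3 ok)
  t13 'x' -> {2}, take 2 (3->2 ok)
  t14 'x' -> {2}, take 2 (2->2 ok)
  t15 'z' -> {1,3}, take 3 (2->3 ok)
  t16 'z' -> {1,3}, take 3 (3->3 ok)
  t17 'z' -> {1,3}, take 3 (3->3 ok)
  t18 'z' -> {1,3}, take 3 (3->3 ok)
  t19 'z' -> {1,3}, take 3 (3->3 ok)
  t20 'z' -> {1,3}, take 3 (3->3 ok)
  t21 'x' -> {2}, take 2 (3->2 ok)
  t22 'x' -> {2}, take 2 (2->2 ok)
  t23 'y' -> {0}, take 0 (2->0 ok)
  t24 'y' -> {0}, take 0 (0->0 ok)

0,0,0,1,1,1,1,1,1,1,1,1,3,2,2,3,3,3,3,3,3,2,2,0,0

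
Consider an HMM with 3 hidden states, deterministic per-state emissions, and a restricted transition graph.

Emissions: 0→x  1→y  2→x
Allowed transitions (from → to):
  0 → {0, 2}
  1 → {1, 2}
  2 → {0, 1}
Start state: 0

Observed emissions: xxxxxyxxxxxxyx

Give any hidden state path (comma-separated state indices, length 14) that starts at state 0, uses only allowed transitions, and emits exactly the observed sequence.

  pos 0: x in {0,2}, choose 0; start
  pos 1: x in {0,2}, choose 0; 0->0 ok
  pos 2: x in {0,2}, choose 0; 0->0 ok
  pos 3: x in {0,2}, choose 0; 0->0 ok
  pos 4: x in {0,2}, choose 2; 0->2 ok
  pos 5: y in {1}, choose 1; 2->1 ok
  pos 6: x in {0,2}, choose 2; 1->2 ok
  pos 7: x in {0,2}, choose 0; 2->0 ok
  pos 8: x in {0,2}, choose 2; 0->2 ok
  pos 9: x in {0,2}, choose 0; 2->0 ok
  pos 10: x in {0,2}, choose 0; 0->0 ok
  pos 11: x in {0,2}, choose 2; 0->2 ok
  pos 12: y in {1}, choose 1; 2->1 ok
  pos 13: x in {0,2}, choose 2; 1->2 ok

0,0,0,0,2,1,2,0,2,0,0,2,1,2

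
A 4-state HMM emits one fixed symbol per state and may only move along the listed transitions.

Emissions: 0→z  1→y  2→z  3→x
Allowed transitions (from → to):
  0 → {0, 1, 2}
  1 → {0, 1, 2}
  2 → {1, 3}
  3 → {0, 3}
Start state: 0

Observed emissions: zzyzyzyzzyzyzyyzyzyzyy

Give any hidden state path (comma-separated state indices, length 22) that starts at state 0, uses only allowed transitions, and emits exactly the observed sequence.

0,2,1,0,1,0,1,0,2,1,2,1,2,1,1,2,1,0,1,2,1,1

  t0 'z' -> {0,2}, take 0 (start)
  t1 'z' -> {0,2}, take 2 (0->2 ok)
  t2 'y' -> {1}, take 1 (2->1 ok)
  t3 'z' -> {0,2}, take 0 (1->0 ok)
  t4 'y' -> {1}, take 1 (0->1 ok)
  t5 'z' -> {0,2}, take 0 (1->0 ok)
  t6 'y' -> {1}, take 1 (0->1 ok)
  t7 'z' -> {0,2}, take 0 (1->0 ok)
  t8 'z' -> {0,2}, take 2 (0->2 ok)
  t9 'y' -> {1}, take 1 (2->1 ok)
  t10 'z' -> {0,2}, take 2 (1->2 ok)
  t11 'y' -> {1}, take 1 (2->1 ok)
  t12 'z' -> {0,2}, take 2 (1->2 ok)
  t13 'y' -> {1}, take 1 (2->1 ok)
  t14 'y' -> {1}, take 1 (1->1 ok)
  t15 'z' -> {0,2}, take 2 (1->2 ok)
  t16 'y' -> {1}, take 1 (2->1 ok)
  t17 'z' -> {0,2}, take 0 (1->0 ok)
  t18 'y' -> {1}, take 1 (0->1 ok)
  t19 'z' -> {0,2}, take 2 (1->2 ok)
  t20 'y' -> {1}, take 1 (2->1 ok)
  t21 'y' -> {1}, take 1 (1->1 ok)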